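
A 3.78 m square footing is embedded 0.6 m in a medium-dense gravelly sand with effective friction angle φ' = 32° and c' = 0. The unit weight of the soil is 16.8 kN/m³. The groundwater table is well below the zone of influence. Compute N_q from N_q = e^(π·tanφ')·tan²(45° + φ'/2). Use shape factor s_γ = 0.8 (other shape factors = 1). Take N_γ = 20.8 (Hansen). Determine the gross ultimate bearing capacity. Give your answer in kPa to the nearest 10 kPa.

tan32° = 0.6249, so N_q = e^(π×0.6249)·tan²(61°) = 7.121 × 3.255 = 23.18.
Overburden at base level: q = 16.8 × 0.6 = 10.08 kPa.
Surcharge term q·N_q = 10.08 × 23.177 = 233.62 kPa; self-weight term 0.5·γ·B·N_γ·s_γ = 0.5 × 16.8 × 3.78 × 20.8 × 0.8 = 528.35 kPa.
q_ult = 233.62 + 528.35 = 761.98 kPa.

q_ult ≈ 760 kPa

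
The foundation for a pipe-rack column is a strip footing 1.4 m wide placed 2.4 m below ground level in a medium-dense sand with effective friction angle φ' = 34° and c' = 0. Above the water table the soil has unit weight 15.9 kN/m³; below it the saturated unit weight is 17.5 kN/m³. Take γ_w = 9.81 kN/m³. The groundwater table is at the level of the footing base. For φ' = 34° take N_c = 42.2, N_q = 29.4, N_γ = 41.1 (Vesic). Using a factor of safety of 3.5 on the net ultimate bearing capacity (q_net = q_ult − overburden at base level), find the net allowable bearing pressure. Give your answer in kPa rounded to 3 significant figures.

q = γ·D_f = 15.9 × 2.4 = 38.16 kPa.
For the ½γBN_γ term take γ' = 17.5 − 9.81 = 7.69 kN/m³ (soil below base is submerged).
q·N_q = 38.16 × 29.4 = 1121.9 kPa
0.5·γ·B·N_γ = 0.5 × 7.69 × 1.4 × 41.1 = 221.24 kPa
q_ult = 1121.9 + 221.24 = 1343.1 kPa.
q_net = 1343.1 − 38.16 = 1305 kPa.
q_all(net) = 1305 / 3.5 = 372.85 kPa.

q_all(net) ≈ 373 kPa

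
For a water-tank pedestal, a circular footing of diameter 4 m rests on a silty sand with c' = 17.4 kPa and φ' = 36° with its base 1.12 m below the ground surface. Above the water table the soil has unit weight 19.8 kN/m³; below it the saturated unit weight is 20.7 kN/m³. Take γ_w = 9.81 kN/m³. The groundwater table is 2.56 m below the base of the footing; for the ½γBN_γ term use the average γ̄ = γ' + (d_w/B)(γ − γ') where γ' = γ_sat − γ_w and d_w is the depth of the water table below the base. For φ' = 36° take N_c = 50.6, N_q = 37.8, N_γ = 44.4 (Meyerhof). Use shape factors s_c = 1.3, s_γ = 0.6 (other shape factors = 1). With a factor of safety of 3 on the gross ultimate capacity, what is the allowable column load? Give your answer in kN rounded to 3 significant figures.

P_all ≈ 12000 kN

Effective surcharge at the founding depth q = γ·D_f = 19.8 × 1.12 = 22.176 kPa.
With d_w = 2.56 m < B, γ̄ = 10.89 + (2.56/4) × (19.8 − 10.89) = 16.592 kN/m³.
q_ult = c·N_c·s_c + q·N_q + 0.5·γ·B·N_γ·s_γ
     = 17.4 × 50.6 × 1.3 + 22.176 × 37.8 + 0.5 × 16.592 × 4 × 44.4 × 0.6
     = 1144.6 + 838.25 + 884.04 = 2866.9 kPa.
Gross allowable pressure q_all = 2866.9 / 3 = 955.62 kPa.
Footing area = 12.5664 m², so allowable column load = 955.62 × 12.5664 = 12009 kN.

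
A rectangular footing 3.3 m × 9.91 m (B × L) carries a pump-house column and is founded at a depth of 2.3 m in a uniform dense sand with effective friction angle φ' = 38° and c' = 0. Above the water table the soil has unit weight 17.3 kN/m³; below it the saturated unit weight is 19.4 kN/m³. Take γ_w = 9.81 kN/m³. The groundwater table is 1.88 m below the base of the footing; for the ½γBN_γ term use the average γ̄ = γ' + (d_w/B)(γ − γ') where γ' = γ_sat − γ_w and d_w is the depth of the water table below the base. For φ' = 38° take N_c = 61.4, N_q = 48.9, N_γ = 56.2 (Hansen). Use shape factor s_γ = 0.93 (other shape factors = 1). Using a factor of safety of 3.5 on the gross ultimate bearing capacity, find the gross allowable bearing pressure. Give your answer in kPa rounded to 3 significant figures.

Effective surcharge at the founding depth q = γ·D_f = 17.3 × 2.3 = 39.79 kPa.
With d_w = 1.88 m < B, γ̄ = 9.59 + (1.88/3.3) × (17.3 − 9.59) = 13.982 kN/m³.
q_ult = q·N_q + 0.5·γ·B·N_γ·s_γ
     = 39.79 × 48.9 + 0.5 × 13.982 × 3.3 × 56.2 × 0.93
     = 1945.7 + 1205.8 = 3151.6 kPa.
q_all = 3151.6 / 3.5 = 900.44 kPa.

q_all ≈ 900 kPa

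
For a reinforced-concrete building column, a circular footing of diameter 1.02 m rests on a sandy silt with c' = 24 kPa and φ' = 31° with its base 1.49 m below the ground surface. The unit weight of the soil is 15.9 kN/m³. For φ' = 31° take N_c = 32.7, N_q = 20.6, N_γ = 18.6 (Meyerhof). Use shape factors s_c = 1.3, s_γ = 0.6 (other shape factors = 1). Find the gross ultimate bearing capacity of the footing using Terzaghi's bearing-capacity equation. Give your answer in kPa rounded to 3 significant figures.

Overburden at base level: q = 15.9 × 1.49 = 23.691 kPa.
Cohesion term c·N_c·s_c = 24 × 32.7 × 1.3 = 1020.2 kPa; surcharge term q·N_q = 23.691 × 20.6 = 488.03 kPa; self-weight term 0.5·γ·B·N_γ·s_γ = 0.5 × 15.9 × 1.02 × 18.6 × 0.6 = 90.496 kPa.
q_ult = 1020.2 + 488.03 + 90.496 = 1598.8 kPa.

q_ult ≈ 1600 kPa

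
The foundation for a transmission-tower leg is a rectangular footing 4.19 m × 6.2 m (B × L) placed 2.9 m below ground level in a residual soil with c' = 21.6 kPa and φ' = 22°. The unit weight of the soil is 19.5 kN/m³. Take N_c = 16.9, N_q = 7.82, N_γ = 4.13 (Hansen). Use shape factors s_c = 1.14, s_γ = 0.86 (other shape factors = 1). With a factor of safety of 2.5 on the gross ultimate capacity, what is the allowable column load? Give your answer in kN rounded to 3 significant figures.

Overburden at base level: q = 19.5 × 2.9 = 56.55 kPa.
Cohesion term c·N_c·s_c = 21.6 × 16.9 × 1.14 = 416.15 kPa; surcharge term q·N_q = 56.55 × 7.82 = 442.22 kPa; self-weight term 0.5·γ·B·N_γ·s_γ = 0.5 × 19.5 × 4.19 × 4.13 × 0.86 = 145.1 kPa.
q_ult = 416.15 + 442.22 + 145.1 = 1003.5 kPa.
Gross allowable pressure q_all = 1003.5 / 2.5 = 401.39 kPa.
Footing area = 25.978 m², so allowable column load = 401.39 × 25.978 = 10427 kN.

P_all ≈ 10400 kN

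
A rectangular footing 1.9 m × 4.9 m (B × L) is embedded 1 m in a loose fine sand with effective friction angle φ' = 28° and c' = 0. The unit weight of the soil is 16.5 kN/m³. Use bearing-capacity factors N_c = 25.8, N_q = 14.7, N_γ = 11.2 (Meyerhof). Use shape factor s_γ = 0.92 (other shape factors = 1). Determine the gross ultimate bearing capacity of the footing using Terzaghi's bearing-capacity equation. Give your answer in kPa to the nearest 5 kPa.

Effective surcharge at the founding depth q = γ·D_f = 16.5 × 1 = 16.5 kPa.
q_ult = q·N_q + 0.5·γ·B·N_γ·s_γ
     = 16.5 × 14.7 + 0.5 × 16.5 × 1.9 × 11.2 × 0.92
     = 242.55 + 161.52 = 404.07 kPa.

q_ult ≈ 405 kPa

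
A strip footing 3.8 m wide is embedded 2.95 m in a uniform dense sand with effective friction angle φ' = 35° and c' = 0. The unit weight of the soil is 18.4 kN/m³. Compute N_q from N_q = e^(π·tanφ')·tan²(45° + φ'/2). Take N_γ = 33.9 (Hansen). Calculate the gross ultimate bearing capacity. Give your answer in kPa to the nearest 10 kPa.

q_ult ≈ 2990 kPa

tan35° = 0.7002, so N_q = e^(π×0.7002)·tan²(62.5°) = 9.023 × 3.69 = 33.3.
Effective surcharge at the founding depth q = γ·D_f = 18.4 × 2.95 = 54.28 kPa.
q_ult = q·N_q + 0.5·γ·B·N_γ
     = 54.28 × 33.296 + 0.5 × 18.4 × 3.8 × 33.9
     = 1807.3 + 1185.1 = 2992.5 kPa.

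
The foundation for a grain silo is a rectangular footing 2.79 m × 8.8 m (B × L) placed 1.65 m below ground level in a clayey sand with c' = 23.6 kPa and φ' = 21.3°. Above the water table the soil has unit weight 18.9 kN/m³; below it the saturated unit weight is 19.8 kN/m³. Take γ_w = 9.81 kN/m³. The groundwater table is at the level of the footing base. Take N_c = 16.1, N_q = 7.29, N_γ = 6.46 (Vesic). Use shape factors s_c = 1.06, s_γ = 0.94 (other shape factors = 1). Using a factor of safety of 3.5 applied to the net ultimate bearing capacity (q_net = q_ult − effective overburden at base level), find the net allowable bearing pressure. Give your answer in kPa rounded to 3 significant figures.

q_all(net) ≈ 195 kPa

Effective surcharge at the founding depth q = γ·D_f = 18.9 × 1.65 = 31.185 kPa.
The water table coincides with the base, so in the self-weight term γ → γ' = 9.99 kN/m³.
q_ult = c·N_c·s_c + q·N_q + 0.5·γ·B·N_γ·s_γ
     = 23.6 × 16.1 × 1.06 + 31.185 × 7.29 + 0.5 × 9.99 × 2.79 × 6.46 × 0.94
     = 402.76 + 227.34 + 84.625 = 714.72 kPa.
Net ultimate: q_net = 714.72 − 31.185 = 683.54 kPa.
q_all(net) = 683.54 / 3.5 = 195.3 kPa.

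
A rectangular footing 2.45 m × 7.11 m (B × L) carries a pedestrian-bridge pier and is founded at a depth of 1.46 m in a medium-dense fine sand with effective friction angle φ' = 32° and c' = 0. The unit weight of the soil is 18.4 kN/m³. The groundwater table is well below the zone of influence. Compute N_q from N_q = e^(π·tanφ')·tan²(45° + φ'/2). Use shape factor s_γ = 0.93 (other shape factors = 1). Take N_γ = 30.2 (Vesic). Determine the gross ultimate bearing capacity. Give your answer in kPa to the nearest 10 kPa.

q_ult ≈ 1260 kPa

tan32° = 0.6249, so N_q = e^(π×0.6249)·tan²(61°) = 7.121 × 3.255 = 23.18.
Effective surcharge at the founding depth q = γ·D_f = 18.4 × 1.46 = 26.864 kPa.
q_ult = q·N_q + 0.5·γ·B·N_γ·s_γ
     = 26.864 × 23.177 + 0.5 × 18.4 × 2.45 × 30.2 × 0.93
     = 622.62 + 633.06 = 1255.7 kPa.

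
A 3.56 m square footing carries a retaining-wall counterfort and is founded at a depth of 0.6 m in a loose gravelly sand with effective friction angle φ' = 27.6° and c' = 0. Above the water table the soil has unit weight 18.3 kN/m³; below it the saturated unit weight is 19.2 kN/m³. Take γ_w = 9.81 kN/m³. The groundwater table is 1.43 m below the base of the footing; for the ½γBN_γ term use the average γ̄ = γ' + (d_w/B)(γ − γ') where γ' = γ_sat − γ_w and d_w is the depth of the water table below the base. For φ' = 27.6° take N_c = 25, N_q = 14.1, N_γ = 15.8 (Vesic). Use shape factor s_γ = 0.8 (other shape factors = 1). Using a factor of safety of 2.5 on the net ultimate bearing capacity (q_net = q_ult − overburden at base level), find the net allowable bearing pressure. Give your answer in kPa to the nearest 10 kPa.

Overburden at base level: q = 18.3 × 0.6 = 10.98 kPa.
The water table is 1.43 m below the base (< B = 3.56 m), so the ½γBN_γ term uses γ̄ = γ' + (d_w/B)(γ − γ') = 9.39 + (1.43/3.56)(18.3 − 9.39) = 12.969 kN/m³.
Surcharge term q·N_q = 10.98 × 14.1 = 154.82 kPa; self-weight term 0.5·γ·B·N_γ·s_γ = 0.5 × 12.969 × 3.56 × 15.8 × 0.8 = 291.79 kPa.
q_ult = 154.82 + 291.79 = 446.61 kPa.
q_net = 446.61 − 10.98 = 435.63 kPa.
q_all(net) = 435.63 / 2.5 = 174.25 kPa.

q_all(net) ≈ 170 kPa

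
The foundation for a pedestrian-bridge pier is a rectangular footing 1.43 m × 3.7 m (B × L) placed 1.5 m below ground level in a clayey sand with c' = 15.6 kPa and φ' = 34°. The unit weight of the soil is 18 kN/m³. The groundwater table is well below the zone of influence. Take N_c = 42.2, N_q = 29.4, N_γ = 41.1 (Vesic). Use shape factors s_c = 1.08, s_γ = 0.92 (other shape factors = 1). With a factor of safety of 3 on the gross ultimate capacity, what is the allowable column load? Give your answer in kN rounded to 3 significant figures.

Effective surcharge at the founding depth q = γ·D_f = 18 × 1.5 = 27 kPa.
q_ult = c·N_c·s_c + q·N_q + 0.5·γ·B·N_γ·s_γ
     = 15.6 × 42.2 × 1.08 + 27 × 29.4 + 0.5 × 18 × 1.43 × 41.1 × 0.92
     = 710.99 + 793.8 + 486.64 = 1991.4 kPa.
Gross allowable pressure q_all = 1991.4 / 3 = 663.81 kPa.
Footing area = 5.291 m², so allowable column load = 663.81 × 5.291 = 3512.2 kN.

P_all ≈ 3510 kN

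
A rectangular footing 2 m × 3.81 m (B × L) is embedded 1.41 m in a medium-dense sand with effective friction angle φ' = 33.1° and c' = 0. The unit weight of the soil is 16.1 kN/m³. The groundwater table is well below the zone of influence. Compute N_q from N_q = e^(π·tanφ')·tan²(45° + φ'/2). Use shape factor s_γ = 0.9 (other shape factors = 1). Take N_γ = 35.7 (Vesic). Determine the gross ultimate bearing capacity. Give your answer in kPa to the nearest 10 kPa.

tan33.1° = 0.6519, so N_q = e^(π×0.6519)·tan²(61.55°) = 7.752 × 3.406 = 26.41.
q = γ·D_f = 16.1 × 1.41 = 22.701 kPa.
q·N_q = 22.701 × 26.406 = 599.45 kPa
0.5·γ·B·N_γ·s_γ = 0.5 × 16.1 × 2 × 35.7 × 0.9 = 517.29 kPa
q_ult = 599.45 + 517.29 = 1116.7 kPa.

q_ult ≈ 1120 kPa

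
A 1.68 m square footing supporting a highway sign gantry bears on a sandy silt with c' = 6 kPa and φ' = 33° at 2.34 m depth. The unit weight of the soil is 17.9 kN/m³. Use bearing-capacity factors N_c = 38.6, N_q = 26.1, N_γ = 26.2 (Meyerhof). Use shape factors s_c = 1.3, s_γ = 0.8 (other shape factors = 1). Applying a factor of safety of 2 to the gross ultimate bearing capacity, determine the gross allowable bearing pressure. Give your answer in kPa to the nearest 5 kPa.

q_all ≈ 855 kPa

q = γ·D_f = 17.9 × 2.34 = 41.886 kPa.
c·N_c·s_c = 6 × 38.6 × 1.3 = 301.08 kPa
q·N_q = 41.886 × 26.1 = 1093.2 kPa
0.5·γ·B·N_γ·s_γ = 0.5 × 17.9 × 1.68 × 26.2 × 0.8 = 315.15 kPa
q_ult = 301.08 + 1093.2 + 315.15 = 1709.5 kPa.
q_all = q_ult / FS = 1709.5 / 2 = 854.73 kPa.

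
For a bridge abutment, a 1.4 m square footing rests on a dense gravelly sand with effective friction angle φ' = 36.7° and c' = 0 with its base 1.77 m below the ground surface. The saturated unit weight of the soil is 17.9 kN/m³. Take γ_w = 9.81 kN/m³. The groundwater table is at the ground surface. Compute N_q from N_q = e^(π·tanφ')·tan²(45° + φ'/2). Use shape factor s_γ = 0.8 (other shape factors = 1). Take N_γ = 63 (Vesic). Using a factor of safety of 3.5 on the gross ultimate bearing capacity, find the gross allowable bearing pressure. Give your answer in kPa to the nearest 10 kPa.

N_q = e^(π·tan36.7°)·tan²(63.35°) = 41.29.
With the water table at the surface the whole profile is submerged: γ' = 17.9 − 9.81 = 8.09 kN/m³, so q = γ'·D_f = 14.319 kPa; the same γ' applies in the ½γBN_γ term.
q_ult = q·N_q + 0.5·γ·B·N_γ·s_γ
     = 14.319 × 41.288 + 0.5 × 8.09 × 1.4 × 63 × 0.8
     = 591.21 + 285.42 = 876.62 kPa.
q_all = 876.62 / 3.5 = 250.46 kPa.

q_all ≈ 250 kPa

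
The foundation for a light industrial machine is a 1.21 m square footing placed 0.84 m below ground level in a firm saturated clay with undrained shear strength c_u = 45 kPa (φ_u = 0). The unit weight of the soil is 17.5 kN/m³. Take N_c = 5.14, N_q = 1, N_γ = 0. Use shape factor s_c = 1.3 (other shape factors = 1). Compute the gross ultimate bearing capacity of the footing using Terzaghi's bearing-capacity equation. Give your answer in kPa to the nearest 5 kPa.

q_ult ≈ 315 kPa

Effective surcharge at the founding depth q = γ·D_f = 17.5 × 0.84 = 14.7 kPa.
q_ult = c·N_c·s_c + q·N_q
     = 45 × 5.14 × 1.3 + 14.7 × 1
     = 300.69 + 14.7 = 315.39 kPa.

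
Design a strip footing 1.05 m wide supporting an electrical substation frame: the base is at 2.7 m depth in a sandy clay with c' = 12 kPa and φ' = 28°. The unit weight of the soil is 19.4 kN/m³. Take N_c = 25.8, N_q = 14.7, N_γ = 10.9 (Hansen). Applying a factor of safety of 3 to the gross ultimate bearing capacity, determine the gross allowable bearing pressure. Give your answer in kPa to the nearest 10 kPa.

q_all ≈ 400 kPa

Effective surcharge at the founding depth q = γ·D_f = 19.4 × 2.7 = 52.38 kPa.
q_ult = c·N_c + q·N_q + 0.5·γ·B·N_γ
     = 12 × 25.8 + 52.38 × 14.7 + 0.5 × 19.4 × 1.05 × 10.9
     = 309.6 + 769.99 + 111.02 = 1190.6 kPa.
q_all = q_ult / FS = 1190.6 / 3 = 396.87 kPa.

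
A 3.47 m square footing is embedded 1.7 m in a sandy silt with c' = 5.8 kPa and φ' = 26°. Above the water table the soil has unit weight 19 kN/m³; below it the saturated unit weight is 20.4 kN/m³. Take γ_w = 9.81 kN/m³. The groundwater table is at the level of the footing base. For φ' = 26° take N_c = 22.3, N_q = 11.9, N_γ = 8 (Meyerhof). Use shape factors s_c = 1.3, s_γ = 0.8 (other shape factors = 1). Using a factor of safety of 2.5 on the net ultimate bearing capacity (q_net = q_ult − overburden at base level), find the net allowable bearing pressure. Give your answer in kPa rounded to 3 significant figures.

q_all(net) ≈ 255 kPa

Overburden at base level: q = 19 × 1.7 = 32.3 kPa.
Below the base the soil is submerged, so the ½γBN_γ term uses γ' = 20.4 − 9.81 = 10.59 kN/m³.
Cohesion term c·N_c·s_c = 5.8 × 22.3 × 1.3 = 168.14 kPa; surcharge term q·N_q = 32.3 × 11.9 = 384.37 kPa; self-weight term 0.5·γ·B·N_γ·s_γ = 0.5 × 10.59 × 3.47 × 8 × 0.8 = 117.59 kPa.
q_ult = 168.14 + 384.37 + 117.59 = 670.1 kPa.
q_net = 670.1 − 32.3 = 637.8 kPa.
q_all(net) = 637.8 / 2.5 = 255.12 kPa.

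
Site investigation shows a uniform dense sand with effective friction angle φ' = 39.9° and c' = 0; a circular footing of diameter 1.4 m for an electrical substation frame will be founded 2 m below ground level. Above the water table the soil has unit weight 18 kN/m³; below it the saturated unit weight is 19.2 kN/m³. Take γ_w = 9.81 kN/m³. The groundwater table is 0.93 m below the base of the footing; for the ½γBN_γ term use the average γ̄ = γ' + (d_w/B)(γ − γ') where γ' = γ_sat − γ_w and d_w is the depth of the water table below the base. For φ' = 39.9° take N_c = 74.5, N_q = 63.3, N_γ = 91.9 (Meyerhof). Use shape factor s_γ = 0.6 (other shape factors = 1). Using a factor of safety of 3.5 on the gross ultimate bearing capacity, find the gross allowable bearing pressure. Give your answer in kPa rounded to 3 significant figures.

q = γ·D_f = 18 × 2 = 36 kPa.
γ' = 9.39 kN/m³; averaging over the depth B below the base, γ̄ = γ' + (d_w/B)(γ − γ') = 15.11 kN/m³.
q·N_q = 36 × 63.3 = 2278.8 kPa
0.5·γ·B·N_γ·s_γ = 0.5 × 15.11 × 1.4 × 91.9 × 0.6 = 583.2 kPa
q_ult = 2278.8 + 583.2 = 2862 kPa.
q_all = 2862 / 3.5 = 817.71 kPa.

q_all ≈ 818 kPa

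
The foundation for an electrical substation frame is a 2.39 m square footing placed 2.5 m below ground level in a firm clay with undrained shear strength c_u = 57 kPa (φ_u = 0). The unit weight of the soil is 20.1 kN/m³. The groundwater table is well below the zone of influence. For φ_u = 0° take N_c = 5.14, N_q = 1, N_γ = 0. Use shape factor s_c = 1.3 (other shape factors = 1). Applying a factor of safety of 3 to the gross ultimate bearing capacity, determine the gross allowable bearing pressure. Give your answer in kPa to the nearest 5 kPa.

q_all ≈ 145 kPa

Effective surcharge at the founding depth q = γ·D_f = 20.1 × 2.5 = 50.25 kPa.
q_ult = c·N_c·s_c + q·N_q
     = 57 × 5.14 × 1.3 + 50.25 × 1
     = 380.87 + 50.25 = 431.12 kPa.
q_all = q_ult / FS = 431.12 / 3 = 143.71 kPa.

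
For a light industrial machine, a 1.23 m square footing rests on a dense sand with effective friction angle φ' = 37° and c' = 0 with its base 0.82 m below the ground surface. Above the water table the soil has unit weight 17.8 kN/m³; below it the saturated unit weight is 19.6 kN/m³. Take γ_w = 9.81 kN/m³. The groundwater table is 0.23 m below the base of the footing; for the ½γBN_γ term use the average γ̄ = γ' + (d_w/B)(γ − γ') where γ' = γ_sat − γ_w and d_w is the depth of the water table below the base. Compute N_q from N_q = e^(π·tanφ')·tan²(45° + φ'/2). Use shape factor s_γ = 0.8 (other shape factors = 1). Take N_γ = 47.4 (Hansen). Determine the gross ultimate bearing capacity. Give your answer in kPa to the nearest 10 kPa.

tan37° = 0.7536, so N_q = e^(π×0.7536)·tan²(63.5°) = 10.669 × 4.023 = 42.92.
Effective surcharge at the founding depth q = γ·D_f = 17.8 × 0.82 = 14.596 kPa.
With d_w = 0.23 m < B, γ̄ = 9.79 + (0.23/1.23) × (17.8 − 9.79) = 11.288 kN/m³.
q_ult = q·N_q + 0.5·γ·B·N_γ·s_γ
     = 14.596 × 42.92 + 0.5 × 11.288 × 1.23 × 47.4 × 0.8
     = 626.46 + 263.24 = 889.7 kPa.

q_ult ≈ 890 kPa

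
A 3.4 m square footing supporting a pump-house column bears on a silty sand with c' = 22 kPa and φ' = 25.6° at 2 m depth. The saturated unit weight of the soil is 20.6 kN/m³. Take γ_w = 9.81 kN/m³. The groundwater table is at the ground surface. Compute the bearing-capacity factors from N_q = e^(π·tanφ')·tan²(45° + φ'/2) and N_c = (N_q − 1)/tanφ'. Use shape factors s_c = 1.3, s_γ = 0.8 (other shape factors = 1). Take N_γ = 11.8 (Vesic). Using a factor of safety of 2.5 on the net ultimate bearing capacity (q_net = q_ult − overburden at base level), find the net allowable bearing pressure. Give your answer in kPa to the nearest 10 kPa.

q_all(net) ≈ 410 kPa

N_q = e^(π·tan25.6°)·tan²(57.8°) = 11.36; N_c = (N_q − 1)/tanφ' = 21.62.
Water table at ground surface, so effective unit weight γ' = 20.6 − 9.81 = 10.79 kN/m³ is used throughout; overburden q = 10.79 × 2 = 21.58 kPa; the same γ' applies in the ½γBN_γ term.
Cohesion term c·N_c·s_c = 22 × 21.623 × 1.3 = 618.43 kPa; surcharge term q·N_q = 21.58 × 11.36 = 245.15 kPa; self-weight term 0.5·γ·B·N_γ·s_γ = 0.5 × 10.79 × 3.4 × 11.8 × 0.8 = 173.16 kPa.
q_ult = 618.43 + 245.15 + 173.16 = 1036.7 kPa.
q_net = 1036.7 − 21.58 = 1015.2 kPa.
q_all(net) = 1015.2 / 2.5 = 406.06 kPa.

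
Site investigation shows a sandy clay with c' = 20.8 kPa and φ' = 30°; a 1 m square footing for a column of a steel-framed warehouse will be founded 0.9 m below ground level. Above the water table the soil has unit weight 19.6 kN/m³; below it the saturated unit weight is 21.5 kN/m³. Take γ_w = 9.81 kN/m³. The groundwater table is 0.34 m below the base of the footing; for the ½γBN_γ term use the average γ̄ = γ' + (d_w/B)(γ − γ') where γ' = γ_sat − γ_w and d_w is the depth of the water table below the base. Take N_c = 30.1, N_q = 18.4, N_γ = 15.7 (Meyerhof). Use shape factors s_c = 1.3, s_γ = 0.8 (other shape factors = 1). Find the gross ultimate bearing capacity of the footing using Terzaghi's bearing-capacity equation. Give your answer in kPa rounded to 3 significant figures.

q_ult ≈ 1230 kPa

q = γ·D_f = 19.6 × 0.9 = 17.64 kPa.
γ' = 11.69 kN/m³; averaging over the depth B below the base, γ̄ = γ' + (d_w/B)(γ − γ') = 14.379 kN/m³.
c·N_c·s_c = 20.8 × 30.1 × 1.3 = 813.9 kPa
q·N_q = 17.64 × 18.4 = 324.58 kPa
0.5·γ·B·N_γ·s_γ = 0.5 × 14.379 × 1 × 15.7 × 0.8 = 90.303 kPa
q_ult = 813.9 + 324.58 + 90.303 = 1228.8 kPa.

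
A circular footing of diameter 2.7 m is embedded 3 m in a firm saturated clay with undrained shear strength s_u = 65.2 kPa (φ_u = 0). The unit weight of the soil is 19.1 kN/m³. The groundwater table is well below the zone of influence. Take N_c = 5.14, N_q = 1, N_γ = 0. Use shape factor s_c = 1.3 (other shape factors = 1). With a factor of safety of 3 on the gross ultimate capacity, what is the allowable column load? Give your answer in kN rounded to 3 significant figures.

P_all ≈ 941 kN

q = γ·D_f = 19.1 × 3 = 57.3 kPa.
c·N_c·s_c = 65.2 × 5.14 × 1.3 = 435.67 kPa
q·N_q = 57.3 × 1 = 57.3 kPa
q_ult = 435.67 + 57.3 = 492.97 kPa.
Gross allowable pressure q_all = 492.97 / 3 = 164.32 kPa.
Footing area = 5.7256 m², so allowable column load = 164.32 × 5.7256 = 940.84 kN.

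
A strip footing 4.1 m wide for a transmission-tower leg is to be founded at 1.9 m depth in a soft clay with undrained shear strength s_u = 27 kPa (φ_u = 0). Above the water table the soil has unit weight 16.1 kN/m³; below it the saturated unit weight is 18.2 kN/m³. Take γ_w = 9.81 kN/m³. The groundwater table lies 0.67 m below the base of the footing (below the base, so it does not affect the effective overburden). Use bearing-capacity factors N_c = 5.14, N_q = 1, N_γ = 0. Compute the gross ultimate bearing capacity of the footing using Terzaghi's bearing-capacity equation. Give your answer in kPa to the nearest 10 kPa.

q = γ·D_f = 16.1 × 1.9 = 30.59 kPa.
c·N_c = 27 × 5.14 = 138.78 kPa
q·N_q = 30.59 × 1 = 30.59 kPa
q_ult = 138.78 + 30.59 = 169.37 kPa.

q_ult ≈ 170 kPa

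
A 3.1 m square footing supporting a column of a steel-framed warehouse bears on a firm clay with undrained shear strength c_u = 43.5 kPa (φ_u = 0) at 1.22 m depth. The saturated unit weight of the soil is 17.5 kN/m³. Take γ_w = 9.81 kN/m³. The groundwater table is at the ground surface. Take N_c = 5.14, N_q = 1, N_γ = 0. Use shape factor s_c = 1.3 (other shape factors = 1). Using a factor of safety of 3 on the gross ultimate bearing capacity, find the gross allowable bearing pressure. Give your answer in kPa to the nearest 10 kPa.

q_all ≈ 100 kPa

With the water table at the surface the whole profile is submerged: γ' = 17.5 − 9.81 = 7.69 kN/m³, so q = γ'·D_f = 9.3818 kPa.
q_ult = c·N_c·s_c + q·N_q
     = 43.5 × 5.14 × 1.3 + 9.3818 × 1
     = 290.67 + 9.3818 = 300.05 kPa.
q_all = 300.05 / 3 = 100.02 kPa.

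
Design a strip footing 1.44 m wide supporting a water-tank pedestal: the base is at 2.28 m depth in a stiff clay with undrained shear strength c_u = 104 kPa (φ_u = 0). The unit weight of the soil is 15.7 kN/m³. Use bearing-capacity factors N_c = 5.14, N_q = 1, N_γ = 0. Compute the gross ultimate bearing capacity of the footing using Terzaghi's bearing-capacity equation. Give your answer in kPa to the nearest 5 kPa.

Effective surcharge at the founding depth q = γ·D_f = 15.7 × 2.28 = 35.796 kPa.
q_ult = c·N_c + q·N_q
     = 104 × 5.14 + 35.796 × 1
     = 534.56 + 35.796 = 570.36 kPa.

q_ult ≈ 570 kPa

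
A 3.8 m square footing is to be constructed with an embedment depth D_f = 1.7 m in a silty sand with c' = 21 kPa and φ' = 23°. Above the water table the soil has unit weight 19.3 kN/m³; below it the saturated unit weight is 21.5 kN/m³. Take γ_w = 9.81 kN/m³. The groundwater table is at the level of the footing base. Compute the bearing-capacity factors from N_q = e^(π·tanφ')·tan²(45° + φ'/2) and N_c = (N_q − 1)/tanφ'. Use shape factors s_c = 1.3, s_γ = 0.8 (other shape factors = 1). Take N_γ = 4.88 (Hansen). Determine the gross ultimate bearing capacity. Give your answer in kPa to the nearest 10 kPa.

q_ult ≈ 860 kPa

tan23° = 0.4245, so N_q = e^(π×0.4245)·tan²(56.5°) = 3.794 × 2.283 = 8.66.
N_c = (8.66 − 1)/tan23° = 18.05.
q = γ·D_f = 19.3 × 1.7 = 32.81 kPa.
For the ½γBN_γ term take γ' = 21.5 − 9.81 = 11.69 kN/m³ (soil below base is submerged).
c·N_c·s_c = 21 × 18.049 × 1.3 = 492.73 kPa
q·N_q = 32.81 × 8.6612 = 284.17 kPa
0.5·γ·B·N_γ·s_γ = 0.5 × 11.69 × 3.8 × 4.88 × 0.8 = 86.712 kPa
q_ult = 492.73 + 284.17 + 86.712 = 863.61 kPa.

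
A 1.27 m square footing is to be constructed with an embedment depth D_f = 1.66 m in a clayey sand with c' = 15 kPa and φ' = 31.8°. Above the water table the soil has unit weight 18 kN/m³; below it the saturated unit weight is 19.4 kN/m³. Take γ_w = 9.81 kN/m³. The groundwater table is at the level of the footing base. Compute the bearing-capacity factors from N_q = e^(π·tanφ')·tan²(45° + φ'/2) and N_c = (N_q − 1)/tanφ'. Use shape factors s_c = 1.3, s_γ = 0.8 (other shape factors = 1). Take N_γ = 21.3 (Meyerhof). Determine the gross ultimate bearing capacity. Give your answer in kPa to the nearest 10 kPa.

tan31.8° = 0.62, so N_q = e^(π×0.62)·tan²(60.9°) = 7.014 × 3.228 = 22.64.
N_c = (22.64 − 1)/tan31.8° = 34.9.
q = γ·D_f = 18 × 1.66 = 29.88 kPa.
For the ½γBN_γ term take γ' = 19.4 − 9.81 = 9.59 kN/m³ (soil below base is submerged).
c·N_c·s_c = 15 × 34.902 × 1.3 = 680.58 kPa
q·N_q = 29.88 × 22.64 = 676.48 kPa
0.5·γ·B·N_γ·s_γ = 0.5 × 9.59 × 1.27 × 21.3 × 0.8 = 103.77 kPa
q_ult = 680.58 + 676.48 + 103.77 = 1460.8 kPa.

q_ult ≈ 1460 kPa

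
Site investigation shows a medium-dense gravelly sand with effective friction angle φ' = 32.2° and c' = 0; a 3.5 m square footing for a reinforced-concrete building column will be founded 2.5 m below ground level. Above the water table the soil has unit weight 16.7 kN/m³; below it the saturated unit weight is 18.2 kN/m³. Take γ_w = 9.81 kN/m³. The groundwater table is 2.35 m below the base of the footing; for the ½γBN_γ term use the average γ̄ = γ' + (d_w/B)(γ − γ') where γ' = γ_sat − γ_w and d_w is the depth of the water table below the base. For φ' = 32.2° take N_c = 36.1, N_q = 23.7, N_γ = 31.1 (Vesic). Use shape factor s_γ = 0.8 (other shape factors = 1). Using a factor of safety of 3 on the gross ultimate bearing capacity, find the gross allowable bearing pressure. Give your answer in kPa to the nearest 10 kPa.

Effective surcharge at the founding depth q = γ·D_f = 16.7 × 2.5 = 41.75 kPa.
With d_w = 2.35 m < B, γ̄ = 8.39 + (2.35/3.5) × (16.7 − 8.39) = 13.97 kN/m³.
q_ult = q·N_q + 0.5·γ·B·N_γ·s_γ
     = 41.75 × 23.7 + 0.5 × 13.97 × 3.5 × 31.1 × 0.8
     = 989.48 + 608.24 = 1597.7 kPa.
q_all = 1597.7 / 3 = 532.57 kPa.

q_all ≈ 530 kPa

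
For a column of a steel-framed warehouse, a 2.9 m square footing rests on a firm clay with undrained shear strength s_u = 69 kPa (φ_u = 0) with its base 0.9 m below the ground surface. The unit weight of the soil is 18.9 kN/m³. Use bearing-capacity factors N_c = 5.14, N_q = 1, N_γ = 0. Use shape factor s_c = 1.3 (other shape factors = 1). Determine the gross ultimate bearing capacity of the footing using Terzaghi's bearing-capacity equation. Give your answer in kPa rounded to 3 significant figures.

q_ult ≈ 478 kPa

Effective surcharge at the founding depth q = γ·D_f = 18.9 × 0.9 = 17.01 kPa.
q_ult = c·N_c·s_c + q·N_q
     = 69 × 5.14 × 1.3 + 17.01 × 1
     = 461.06 + 17.01 = 478.07 kPa.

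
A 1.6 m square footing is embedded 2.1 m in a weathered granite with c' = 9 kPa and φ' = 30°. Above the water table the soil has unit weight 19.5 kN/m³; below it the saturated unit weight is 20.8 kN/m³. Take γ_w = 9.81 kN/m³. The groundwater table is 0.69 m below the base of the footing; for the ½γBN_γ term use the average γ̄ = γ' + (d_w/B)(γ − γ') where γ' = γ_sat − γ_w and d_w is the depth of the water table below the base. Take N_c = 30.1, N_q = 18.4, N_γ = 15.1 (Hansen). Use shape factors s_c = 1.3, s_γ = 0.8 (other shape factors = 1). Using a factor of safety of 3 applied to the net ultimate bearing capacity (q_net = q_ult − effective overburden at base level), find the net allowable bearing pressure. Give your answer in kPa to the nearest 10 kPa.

Overburden at base level: q = 19.5 × 2.1 = 40.95 kPa.
The water table is 0.69 m below the base (< B = 1.6 m), so the ½γBN_γ term uses γ̄ = γ' + (d_w/B)(γ − γ') = 10.99 + (0.69/1.6)(19.5 − 10.99) = 14.66 kN/m³.
Cohesion term c·N_c·s_c = 9 × 30.1 × 1.3 = 352.17 kPa; surcharge term q·N_q = 40.95 × 18.4 = 753.48 kPa; self-weight term 0.5·γ·B·N_γ·s_γ = 0.5 × 14.66 × 1.6 × 15.1 × 0.8 = 141.67 kPa.
q_ult = 352.17 + 753.48 + 141.67 = 1247.3 kPa.
Net ultimate: q_net = 1247.3 − 40.95 = 1206.4 kPa.
q_all(net) = 1206.4 / 3 = 402.12 kPa.

q_all(net) ≈ 400 kPa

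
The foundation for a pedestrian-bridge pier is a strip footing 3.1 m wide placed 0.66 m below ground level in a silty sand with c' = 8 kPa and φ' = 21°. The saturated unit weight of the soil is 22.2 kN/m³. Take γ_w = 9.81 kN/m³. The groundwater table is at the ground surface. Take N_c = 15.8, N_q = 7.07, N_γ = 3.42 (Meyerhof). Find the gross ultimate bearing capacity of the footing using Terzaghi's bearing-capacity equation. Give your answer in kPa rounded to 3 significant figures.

γ' = 22.2 − 9.81 = 12.39 kN/m³ (submerged throughout). q = 12.39 × 0.66 = 8.1774 kPa; the same γ' applies in the ½γBN_γ term.
c·N_c = 8 × 15.8 = 126.4 kPa
q·N_q = 8.1774 × 7.07 = 57.814 kPa
0.5·γ·B·N_γ = 0.5 × 12.39 × 3.1 × 3.42 = 65.679 kPa
q_ult = 126.4 + 57.814 + 65.679 = 249.89 kPa.

q_ult ≈ 250 kPa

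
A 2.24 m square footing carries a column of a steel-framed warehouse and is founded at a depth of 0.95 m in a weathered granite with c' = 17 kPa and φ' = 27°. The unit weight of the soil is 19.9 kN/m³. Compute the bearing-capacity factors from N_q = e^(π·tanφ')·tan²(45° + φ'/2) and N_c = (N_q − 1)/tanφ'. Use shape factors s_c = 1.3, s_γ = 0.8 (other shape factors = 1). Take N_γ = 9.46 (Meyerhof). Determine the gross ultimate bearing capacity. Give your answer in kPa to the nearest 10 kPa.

q_ult ≈ 950 kPa

tan27° = 0.5095, so N_q = e^(π×0.5095)·tan²(58.5°) = 4.957 × 2.663 = 13.2.
N_c = (13.2 − 1)/tan27° = 23.94.
q = γ·D_f = 19.9 × 0.95 = 18.905 kPa.
c·N_c·s_c = 17 × 23.942 × 1.3 = 529.12 kPa
q·N_q = 18.905 × 13.199 = 249.53 kPa
0.5·γ·B·N_γ·s_γ = 0.5 × 19.9 × 2.24 × 9.46 × 0.8 = 168.68 kPa
q_ult = 529.12 + 249.53 + 168.68 = 947.33 kPa.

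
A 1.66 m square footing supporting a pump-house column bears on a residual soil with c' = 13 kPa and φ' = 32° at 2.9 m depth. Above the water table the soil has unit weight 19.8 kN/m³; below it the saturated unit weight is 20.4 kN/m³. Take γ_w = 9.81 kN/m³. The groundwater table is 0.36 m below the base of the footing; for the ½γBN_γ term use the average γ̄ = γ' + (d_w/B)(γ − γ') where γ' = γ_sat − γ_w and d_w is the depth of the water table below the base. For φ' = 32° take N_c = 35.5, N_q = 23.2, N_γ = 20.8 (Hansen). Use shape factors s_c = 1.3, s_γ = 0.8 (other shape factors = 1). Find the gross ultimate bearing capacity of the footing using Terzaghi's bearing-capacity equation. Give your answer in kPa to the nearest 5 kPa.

q_ult ≈ 2105 kPa

q = γ·D_f = 19.8 × 2.9 = 57.42 kPa.
γ' = 10.59 kN/m³; averaging over the depth B below the base, γ̄ = γ' + (d_w/B)(γ − γ') = 12.587 kN/m³.
c·N_c·s_c = 13 × 35.5 × 1.3 = 599.95 kPa
q·N_q = 57.42 × 23.2 = 1332.1 kPa
0.5·γ·B·N_γ·s_γ = 0.5 × 12.587 × 1.66 × 20.8 × 0.8 = 173.85 kPa
q_ult = 599.95 + 1332.1 + 173.85 = 2105.9 kPa.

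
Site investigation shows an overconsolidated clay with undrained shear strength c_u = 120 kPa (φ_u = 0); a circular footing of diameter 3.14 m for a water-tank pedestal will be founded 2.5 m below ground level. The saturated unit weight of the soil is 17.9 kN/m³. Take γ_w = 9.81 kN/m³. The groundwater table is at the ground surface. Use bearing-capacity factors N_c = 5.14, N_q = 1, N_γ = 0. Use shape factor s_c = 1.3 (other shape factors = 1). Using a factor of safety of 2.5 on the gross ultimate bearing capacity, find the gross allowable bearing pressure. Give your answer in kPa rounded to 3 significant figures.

With the water table at the surface the whole profile is submerged: γ' = 17.9 − 9.81 = 8.09 kN/m³, so q = γ'·D_f = 20.225 kPa.
q_ult = c·N_c·s_c + q·N_q
     = 120 × 5.14 × 1.3 + 20.225 × 1
     = 801.84 + 20.225 = 822.06 kPa.
q_all = 822.06 / 2.5 = 328.83 kPa.

q_all ≈ 329 kPa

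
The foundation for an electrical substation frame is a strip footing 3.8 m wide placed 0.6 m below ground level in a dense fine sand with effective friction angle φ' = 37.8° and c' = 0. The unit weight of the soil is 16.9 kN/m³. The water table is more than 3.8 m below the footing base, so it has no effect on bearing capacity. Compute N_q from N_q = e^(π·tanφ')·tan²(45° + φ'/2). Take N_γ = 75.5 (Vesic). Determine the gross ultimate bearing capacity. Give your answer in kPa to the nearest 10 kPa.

q_ult ≈ 2910 kPa

tan37.8° = 0.7757, so N_q = e^(π×0.7757)·tan²(63.9°) = 11.437 × 4.167 = 47.66.
Effective surcharge at the founding depth q = γ·D_f = 16.9 × 0.6 = 10.14 kPa.
q_ult = q·N_q + 0.5·γ·B·N_γ
     = 10.14 × 47.655 + 0.5 × 16.9 × 3.8 × 75.5
     = 483.23 + 2424.3 = 2907.5 kPa.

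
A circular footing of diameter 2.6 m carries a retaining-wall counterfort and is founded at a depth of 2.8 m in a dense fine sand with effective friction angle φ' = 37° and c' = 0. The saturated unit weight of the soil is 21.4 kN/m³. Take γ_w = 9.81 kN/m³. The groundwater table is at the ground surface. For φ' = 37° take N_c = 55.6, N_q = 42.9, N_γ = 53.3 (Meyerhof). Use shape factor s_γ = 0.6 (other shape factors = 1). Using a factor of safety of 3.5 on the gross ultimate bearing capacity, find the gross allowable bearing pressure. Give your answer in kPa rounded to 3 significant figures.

q_all ≈ 535 kPa

Water table at ground surface, so effective unit weight γ' = 21.4 − 9.81 = 11.59 kN/m³ is used throughout; overburden q = 11.59 × 2.8 = 32.452 kPa; the same γ' applies in the ½γBN_γ term.
Surcharge term q·N_q = 32.452 × 42.9 = 1392.2 kPa; self-weight term 0.5·γ·B·N_γ·s_γ = 0.5 × 11.59 × 2.6 × 53.3 × 0.6 = 481.84 kPa.
q_ult = 1392.2 + 481.84 = 1874 kPa.
q_all = 1874 / 3.5 = 535.44 kPa.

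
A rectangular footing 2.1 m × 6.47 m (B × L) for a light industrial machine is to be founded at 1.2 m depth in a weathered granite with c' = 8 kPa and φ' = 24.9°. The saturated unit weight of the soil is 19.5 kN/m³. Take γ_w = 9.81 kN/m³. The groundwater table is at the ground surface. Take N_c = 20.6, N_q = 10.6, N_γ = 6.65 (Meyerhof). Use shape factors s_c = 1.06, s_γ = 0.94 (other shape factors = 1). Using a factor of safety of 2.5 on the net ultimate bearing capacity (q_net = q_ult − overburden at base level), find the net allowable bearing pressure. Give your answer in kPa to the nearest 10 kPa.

γ' = 19.5 − 9.81 = 9.69 kN/m³ (submerged throughout). q = 9.69 × 1.2 = 11.628 kPa; the same γ' applies in the ½γBN_γ term.
c·N_c·s_c = 8 × 20.6 × 1.06 = 174.69 kPa
q·N_q = 11.628 × 10.6 = 123.26 kPa
0.5·γ·B·N_γ·s_γ = 0.5 × 9.69 × 2.1 × 6.65 × 0.94 = 63.601 kPa
q_ult = 174.69 + 123.26 + 63.601 = 361.55 kPa.
q_net = 361.55 − 11.628 = 349.92 kPa.
q_all(net) = 349.92 / 2.5 = 139.97 kPa.

q_all(net) ≈ 140 kPa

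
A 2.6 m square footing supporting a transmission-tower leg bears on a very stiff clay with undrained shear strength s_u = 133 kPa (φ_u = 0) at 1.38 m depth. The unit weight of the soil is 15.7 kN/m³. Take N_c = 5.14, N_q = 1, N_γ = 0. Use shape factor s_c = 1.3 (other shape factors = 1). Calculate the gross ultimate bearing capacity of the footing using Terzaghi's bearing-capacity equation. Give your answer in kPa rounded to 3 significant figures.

q = γ·D_f = 15.7 × 1.38 = 21.666 kPa.
c·N_c·s_c = 133 × 5.14 × 1.3 = 888.71 kPa
q·N_q = 21.666 × 1 = 21.666 kPa
q_ult = 888.71 + 21.666 = 910.37 kPa.

q_ult ≈ 910 kPa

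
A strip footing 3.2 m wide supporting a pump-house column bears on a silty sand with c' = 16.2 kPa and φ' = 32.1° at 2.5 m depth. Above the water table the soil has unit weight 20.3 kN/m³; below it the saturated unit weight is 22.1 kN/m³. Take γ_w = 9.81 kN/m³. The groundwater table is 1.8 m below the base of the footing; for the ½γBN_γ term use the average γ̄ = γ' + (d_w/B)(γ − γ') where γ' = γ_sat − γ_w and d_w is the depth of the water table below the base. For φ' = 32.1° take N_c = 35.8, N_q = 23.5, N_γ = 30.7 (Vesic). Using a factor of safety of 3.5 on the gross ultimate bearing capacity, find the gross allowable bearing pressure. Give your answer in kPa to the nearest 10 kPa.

q_all ≈ 740 kPa

Effective surcharge at the founding depth q = γ·D_f = 20.3 × 2.5 = 50.75 kPa.
With d_w = 1.8 m < B, γ̄ = 12.29 + (1.8/3.2) × (20.3 − 12.29) = 16.796 kN/m³.
q_ult = c·N_c + q·N_q + 0.5·γ·B·N_γ
     = 16.2 × 35.8 + 50.75 × 23.5 + 0.5 × 16.796 × 3.2 × 30.7
     = 579.96 + 1192.6 + 825 = 2597.6 kPa.
q_all = 2597.6 / 3.5 = 742.17 kPa.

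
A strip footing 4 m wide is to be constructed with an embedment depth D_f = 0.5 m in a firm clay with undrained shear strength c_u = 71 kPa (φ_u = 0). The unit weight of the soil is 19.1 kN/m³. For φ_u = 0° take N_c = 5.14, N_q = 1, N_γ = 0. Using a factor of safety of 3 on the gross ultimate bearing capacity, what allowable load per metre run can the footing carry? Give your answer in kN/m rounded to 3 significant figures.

≈ 499 kN/m

Overburden at base level: q = 19.1 × 0.5 = 9.55 kPa.
Cohesion term c·N_c = 71 × 5.14 = 364.94 kPa; surcharge term q·N_q = 9.55 × 1 = 9.55 kPa.
q_ult = 364.94 + 9.55 = 374.49 kPa.
Gross allowable pressure q_all = 374.49 / 3 = 124.83 kPa.
Allowable wall load = q_all × B = 124.83 × 4 = 499.32 kN per metre run.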